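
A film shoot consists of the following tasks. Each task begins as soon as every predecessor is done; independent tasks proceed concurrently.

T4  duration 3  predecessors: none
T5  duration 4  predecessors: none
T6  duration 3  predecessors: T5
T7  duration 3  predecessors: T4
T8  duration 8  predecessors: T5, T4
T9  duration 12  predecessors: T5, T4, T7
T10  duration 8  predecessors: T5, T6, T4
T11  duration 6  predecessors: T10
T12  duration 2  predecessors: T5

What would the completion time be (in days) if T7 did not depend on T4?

21

With the dependency in place, T5→T6→T10→T11 = 4+3+8+6 = 21 sets the finish at 21 days.
Without T4→T7, T7's earliest start moves from 3 to 0.
After: T5→T6→T10→T11 = 4+3+8+6 = 21 → 21 days.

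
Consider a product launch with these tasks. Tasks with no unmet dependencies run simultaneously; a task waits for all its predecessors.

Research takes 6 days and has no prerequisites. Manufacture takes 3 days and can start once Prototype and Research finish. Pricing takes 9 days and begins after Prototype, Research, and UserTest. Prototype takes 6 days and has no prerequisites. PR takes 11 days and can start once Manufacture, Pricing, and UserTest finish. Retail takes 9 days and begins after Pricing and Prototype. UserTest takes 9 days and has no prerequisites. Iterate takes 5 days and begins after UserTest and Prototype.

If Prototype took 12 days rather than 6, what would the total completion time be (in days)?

32

Actual critical path: UserTest→Pricing→PR = 9+9+11 = 29 ⇒ 29 days.
Prototype has 3 days of float (longest path through it is 26).
New critical path: Prototype→Pricing→PR = 12+9+11 = 32 ⇒ 32 days.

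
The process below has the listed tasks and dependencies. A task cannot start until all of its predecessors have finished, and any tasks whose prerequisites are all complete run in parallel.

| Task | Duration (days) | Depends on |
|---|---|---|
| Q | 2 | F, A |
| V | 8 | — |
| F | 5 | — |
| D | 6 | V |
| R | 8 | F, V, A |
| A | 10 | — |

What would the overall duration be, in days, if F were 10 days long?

The binding path is A→R = 10+8 = 18; finish at 18 days.
F has 5 days of float (longest path through it is 13).
Now F→R = 10+8 = 18 is longest, so the finish becomes 18 days.

18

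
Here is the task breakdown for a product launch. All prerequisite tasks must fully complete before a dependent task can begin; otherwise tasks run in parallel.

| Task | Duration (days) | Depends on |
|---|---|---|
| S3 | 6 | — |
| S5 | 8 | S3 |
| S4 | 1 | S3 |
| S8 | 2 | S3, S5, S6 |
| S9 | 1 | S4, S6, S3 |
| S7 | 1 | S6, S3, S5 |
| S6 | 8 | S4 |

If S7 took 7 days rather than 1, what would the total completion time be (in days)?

Baseline: S3→S4→S6→S8 = 6+1+8+2 = 17 → 17 days.
S7 is off the critical path — its longest chain is 16 days, giving 1 of slack.
Now S3→S4→S6→S7 = 6+1+8+7 = 22 is longest, so the finish becomes 22 days.

22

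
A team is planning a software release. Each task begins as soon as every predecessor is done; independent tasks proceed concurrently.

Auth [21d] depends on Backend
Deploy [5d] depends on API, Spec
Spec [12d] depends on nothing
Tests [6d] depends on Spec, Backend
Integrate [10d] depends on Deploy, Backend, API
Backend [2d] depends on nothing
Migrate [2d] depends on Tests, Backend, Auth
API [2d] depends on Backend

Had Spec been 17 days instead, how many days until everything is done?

32

Critical path before the change: Spec→Deploy→Integrate = 12+5+10 = 27 giving 27 days.
Since Spec is critical, the +5 change carries straight to that chain (now 32 days).
That remains the longest chain; total 32 days.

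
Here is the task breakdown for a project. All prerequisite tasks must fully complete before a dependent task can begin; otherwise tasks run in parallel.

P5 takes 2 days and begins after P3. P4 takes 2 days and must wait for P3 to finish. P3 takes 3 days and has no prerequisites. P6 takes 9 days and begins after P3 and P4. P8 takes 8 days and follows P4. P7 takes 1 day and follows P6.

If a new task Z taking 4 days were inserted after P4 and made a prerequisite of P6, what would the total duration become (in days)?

Originally the schedule takes 15 days.
With Z inserted, P6 now waits for max(P3, P4, Z).
New critical path: P3→P4→Z→P6→P7 = 3+2+4+9+1 = 19 ⇒ 19 days.

19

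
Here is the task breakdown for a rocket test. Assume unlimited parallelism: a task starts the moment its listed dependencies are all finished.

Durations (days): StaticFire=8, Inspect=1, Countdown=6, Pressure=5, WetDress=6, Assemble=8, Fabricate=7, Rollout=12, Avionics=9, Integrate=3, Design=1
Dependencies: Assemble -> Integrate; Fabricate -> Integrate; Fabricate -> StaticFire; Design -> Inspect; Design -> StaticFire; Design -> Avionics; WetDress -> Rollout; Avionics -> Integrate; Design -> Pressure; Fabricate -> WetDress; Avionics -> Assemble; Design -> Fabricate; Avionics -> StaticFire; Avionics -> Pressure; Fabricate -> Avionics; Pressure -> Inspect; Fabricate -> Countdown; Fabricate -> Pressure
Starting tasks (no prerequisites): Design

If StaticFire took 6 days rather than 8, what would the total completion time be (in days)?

Critical path before the change: Design→Fabricate→Avionics→Assemble→Integrate = 1+7+9+8+3 = 28 giving 28 days.
StaticFire has 3 days of float (longest path through it is 25).
That remains the longest chain; total 28 days.

28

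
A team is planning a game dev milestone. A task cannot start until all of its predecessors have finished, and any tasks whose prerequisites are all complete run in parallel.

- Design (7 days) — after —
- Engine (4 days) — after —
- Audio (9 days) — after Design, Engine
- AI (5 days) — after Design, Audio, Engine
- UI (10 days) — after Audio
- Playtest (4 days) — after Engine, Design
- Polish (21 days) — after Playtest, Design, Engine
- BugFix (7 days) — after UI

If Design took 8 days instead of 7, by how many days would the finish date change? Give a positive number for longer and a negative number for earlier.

The binding path is Design→Audio→UI→BugFix = 7+9+10+7 = 33; finish at 33 days.
Design is on the critical path; changing it to 8 makes that path 34 days.
No other chain overtakes it, so the finish is 34 days.
Change in finish: 34 − 33 = +1 days.

1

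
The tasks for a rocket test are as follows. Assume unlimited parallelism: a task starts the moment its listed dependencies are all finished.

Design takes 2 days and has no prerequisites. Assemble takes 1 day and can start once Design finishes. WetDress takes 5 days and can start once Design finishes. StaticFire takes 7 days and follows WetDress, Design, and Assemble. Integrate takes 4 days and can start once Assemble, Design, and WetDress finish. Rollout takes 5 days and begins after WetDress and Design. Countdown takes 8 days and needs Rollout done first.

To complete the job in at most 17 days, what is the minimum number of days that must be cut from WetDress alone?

3

Current finish: 20 days; target: 17.
WetDress is on every critical path, so each day cut from WetDress cuts the finish by one (this holds down to a finish of 16).
Need 20 − 17 = 3 days off WetDress → WetDress becomes 2 days, finish becomes 17.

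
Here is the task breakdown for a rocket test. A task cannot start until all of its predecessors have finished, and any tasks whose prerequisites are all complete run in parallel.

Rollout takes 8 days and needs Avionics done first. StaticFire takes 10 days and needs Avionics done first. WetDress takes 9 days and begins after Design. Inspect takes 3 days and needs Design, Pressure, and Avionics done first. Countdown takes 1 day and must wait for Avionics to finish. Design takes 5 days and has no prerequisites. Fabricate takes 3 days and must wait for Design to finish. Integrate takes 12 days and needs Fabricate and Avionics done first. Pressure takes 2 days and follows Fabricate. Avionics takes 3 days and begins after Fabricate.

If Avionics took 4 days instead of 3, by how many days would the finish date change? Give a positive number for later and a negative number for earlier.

Actual critical path: Design→Fabricate→Avionics→Integrate = 5+3+3+12 = 23 ⇒ 23 days.
Avionics lies on that path, so at 4 days the path becomes 24 days.
No other chain overtakes it, so the finish is 24 days.
Change in finish: 24 − 23 = +1 days.

1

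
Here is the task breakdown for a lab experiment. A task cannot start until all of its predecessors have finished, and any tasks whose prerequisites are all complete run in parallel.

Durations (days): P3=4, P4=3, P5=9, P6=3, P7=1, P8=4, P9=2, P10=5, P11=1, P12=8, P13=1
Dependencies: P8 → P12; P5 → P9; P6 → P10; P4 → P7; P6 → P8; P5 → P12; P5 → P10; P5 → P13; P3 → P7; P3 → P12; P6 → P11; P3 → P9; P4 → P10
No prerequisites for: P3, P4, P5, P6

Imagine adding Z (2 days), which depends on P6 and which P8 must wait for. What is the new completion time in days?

Originally the project takes 17 days.
With Z inserted, P8 now waits for max(P6, Z).
New critical path: P5→P12 = 9+8 = 17 ⇒ 17 days.

17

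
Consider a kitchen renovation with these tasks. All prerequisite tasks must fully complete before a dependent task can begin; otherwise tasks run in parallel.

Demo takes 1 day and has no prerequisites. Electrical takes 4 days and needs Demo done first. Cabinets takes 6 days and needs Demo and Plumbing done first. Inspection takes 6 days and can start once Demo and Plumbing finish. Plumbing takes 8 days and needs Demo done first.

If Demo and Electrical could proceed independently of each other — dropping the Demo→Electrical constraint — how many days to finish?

15

Before: longest chain Demo→Plumbing→Cabinets = 1+8+6 = 15, finish 15.
Without Demo→Electrical, Electrical's earliest start moves from 1 to 0.
The longest chain is now Demo→Plumbing→Cabinets = 1+8+6 = 15, so the plan takes 15 days.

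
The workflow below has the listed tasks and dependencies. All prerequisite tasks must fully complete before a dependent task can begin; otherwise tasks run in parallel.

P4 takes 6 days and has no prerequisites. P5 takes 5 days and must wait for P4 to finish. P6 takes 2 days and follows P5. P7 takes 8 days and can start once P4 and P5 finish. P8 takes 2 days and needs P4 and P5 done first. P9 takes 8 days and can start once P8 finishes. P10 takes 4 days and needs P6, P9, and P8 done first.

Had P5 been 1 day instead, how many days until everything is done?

21

Actual critical path: P4→P5→P8→P9→P10 = 6+5+2+8+4 = 25 ⇒ 25 days.
P5 is on the critical path; changing it to 1 makes that path 21 days.
That remains the longest chain; total 21 days.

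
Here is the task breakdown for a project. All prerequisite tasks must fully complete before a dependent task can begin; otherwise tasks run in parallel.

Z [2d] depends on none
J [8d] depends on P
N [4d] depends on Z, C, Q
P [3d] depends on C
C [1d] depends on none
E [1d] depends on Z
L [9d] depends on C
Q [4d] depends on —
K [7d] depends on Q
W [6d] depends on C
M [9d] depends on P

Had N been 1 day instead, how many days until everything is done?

13

Critical path before the change: C→P→M = 1+3+9 = 13 giving 13 days.
N has 5 days of float (longest path through it is 8).
That remains the longest chain; total 13 days.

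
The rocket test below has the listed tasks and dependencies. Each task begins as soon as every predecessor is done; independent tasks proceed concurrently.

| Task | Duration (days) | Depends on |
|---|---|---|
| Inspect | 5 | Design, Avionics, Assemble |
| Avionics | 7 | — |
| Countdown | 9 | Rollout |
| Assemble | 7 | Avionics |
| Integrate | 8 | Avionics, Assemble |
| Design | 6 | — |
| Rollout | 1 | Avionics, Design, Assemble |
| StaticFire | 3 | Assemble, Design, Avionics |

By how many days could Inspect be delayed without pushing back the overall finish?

The longest chain is Avionics→Assemble→Rollout→Countdown = 7+7+1+9 = 24; overall finish 24 days.
The longest chain containing Inspect totals 19 days.
So Inspect can slip 24 − 19 = 5 days.

5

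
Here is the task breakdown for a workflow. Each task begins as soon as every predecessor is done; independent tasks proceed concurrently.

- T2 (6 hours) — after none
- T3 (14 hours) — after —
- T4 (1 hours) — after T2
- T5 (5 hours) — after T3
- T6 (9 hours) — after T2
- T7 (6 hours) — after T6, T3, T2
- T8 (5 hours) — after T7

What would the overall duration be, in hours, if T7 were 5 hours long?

25

Baseline: T2→T6→T7→T8 = 6+9+6+5 = 26 → 26 hours.
T7 lies on that path, so at 5 hours the path becomes 25 hours.
The critical path is still T2→T6→T7→T8; finish is now 25 hours.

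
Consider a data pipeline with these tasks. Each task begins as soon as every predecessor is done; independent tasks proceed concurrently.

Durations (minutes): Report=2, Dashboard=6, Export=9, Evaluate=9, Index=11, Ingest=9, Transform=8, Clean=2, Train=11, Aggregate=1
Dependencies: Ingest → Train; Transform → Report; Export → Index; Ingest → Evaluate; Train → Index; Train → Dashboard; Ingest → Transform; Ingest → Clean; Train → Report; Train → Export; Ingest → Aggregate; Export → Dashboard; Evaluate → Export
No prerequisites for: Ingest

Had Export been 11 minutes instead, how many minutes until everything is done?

Critical path before the change: Ingest→Train→Export→Index = 9+11+9+11 = 40 giving 40 minutes.
Since Export is critical, the +2 change carries straight to that chain (now 42 minutes).
That remains the longest chain; total 42 minutes.

42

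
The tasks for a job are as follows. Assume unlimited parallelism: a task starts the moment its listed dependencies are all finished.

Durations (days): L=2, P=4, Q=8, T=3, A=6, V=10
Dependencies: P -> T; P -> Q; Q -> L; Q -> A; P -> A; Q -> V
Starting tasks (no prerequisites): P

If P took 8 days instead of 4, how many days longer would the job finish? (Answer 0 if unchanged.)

4

The binding path is P→Q→V = 4+8+10 = 22; finish at 22 days.
Since P is critical, the +4 change carries straight to that chain (now 26 days).
The critical path is still P→Q→V; finish is now 26 days.
Change in finish: 26 − 22 = +4 days.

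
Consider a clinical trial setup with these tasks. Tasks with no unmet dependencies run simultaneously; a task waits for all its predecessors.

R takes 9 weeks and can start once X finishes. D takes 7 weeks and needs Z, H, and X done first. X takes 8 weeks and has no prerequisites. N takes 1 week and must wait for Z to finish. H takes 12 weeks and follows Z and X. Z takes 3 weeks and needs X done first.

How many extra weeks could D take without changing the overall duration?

The longest chain is X→Z→H→D = 8+3+12+7 = 30; overall finish 30 weeks.
Longest path through D: 30 weeks (earliest finish 30, latest finish 30).
So D can slip 30 − 30 = 0 weeks.

0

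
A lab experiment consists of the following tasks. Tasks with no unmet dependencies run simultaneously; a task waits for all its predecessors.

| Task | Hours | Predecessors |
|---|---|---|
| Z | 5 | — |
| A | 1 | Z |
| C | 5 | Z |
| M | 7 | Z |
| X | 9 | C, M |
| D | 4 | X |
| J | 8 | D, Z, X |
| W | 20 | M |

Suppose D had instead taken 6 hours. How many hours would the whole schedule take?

35

Critical path before the change: Z→M→X→D→J = 5+7+9+4+8 = 33 giving 33 hours.
Since D is critical, the +2 change carries straight to that chain (now 35 hours).
No other chain overtakes it, so the finish is 35 hours.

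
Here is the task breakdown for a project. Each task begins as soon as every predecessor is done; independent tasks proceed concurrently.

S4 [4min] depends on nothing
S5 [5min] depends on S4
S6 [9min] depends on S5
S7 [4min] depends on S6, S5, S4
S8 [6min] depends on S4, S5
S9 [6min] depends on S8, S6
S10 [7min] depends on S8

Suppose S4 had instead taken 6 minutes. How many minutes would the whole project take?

26

As given, the longest chain is S4→S5→S6→S9 = 4+5+9+6 = 24, so the finish is 24 minutes.
S4 lies on that path, so at 6 minutes the path becomes 26 minutes.
The critical path is still S4→S5→S6→S9; finish is now 26 minutes.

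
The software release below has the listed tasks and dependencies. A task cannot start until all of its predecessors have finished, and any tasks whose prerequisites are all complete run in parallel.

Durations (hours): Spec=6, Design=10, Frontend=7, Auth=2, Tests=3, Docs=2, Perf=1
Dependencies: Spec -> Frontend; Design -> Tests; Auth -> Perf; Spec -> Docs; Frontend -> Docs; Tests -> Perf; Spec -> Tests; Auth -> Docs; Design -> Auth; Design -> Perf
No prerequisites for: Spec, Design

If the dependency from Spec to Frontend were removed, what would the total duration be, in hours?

14

Before: longest chain Spec→Frontend→Docs = 6+7+2 = 15, finish 15.
Without Spec→Frontend, Frontend's earliest start moves from 6 to 0.
The longest chain is now Design→Auth→Docs = 10+2+2 = 14, so the schedule takes 14 hours.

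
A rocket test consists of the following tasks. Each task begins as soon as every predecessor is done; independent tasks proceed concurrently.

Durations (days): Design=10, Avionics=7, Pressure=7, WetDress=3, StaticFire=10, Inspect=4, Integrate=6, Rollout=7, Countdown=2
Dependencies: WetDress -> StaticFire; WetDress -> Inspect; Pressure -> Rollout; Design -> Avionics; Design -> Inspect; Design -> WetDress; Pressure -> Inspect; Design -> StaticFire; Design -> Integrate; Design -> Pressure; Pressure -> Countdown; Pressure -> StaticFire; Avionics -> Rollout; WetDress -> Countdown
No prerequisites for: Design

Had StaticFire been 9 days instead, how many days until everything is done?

Critical path before the change: Design→Pressure→StaticFire = 10+7+10 = 27 giving 27 days.
StaticFire is on the critical path; changing it to 9 makes that path 26 days.
No other chain overtakes it, so the finish is 26 days.

26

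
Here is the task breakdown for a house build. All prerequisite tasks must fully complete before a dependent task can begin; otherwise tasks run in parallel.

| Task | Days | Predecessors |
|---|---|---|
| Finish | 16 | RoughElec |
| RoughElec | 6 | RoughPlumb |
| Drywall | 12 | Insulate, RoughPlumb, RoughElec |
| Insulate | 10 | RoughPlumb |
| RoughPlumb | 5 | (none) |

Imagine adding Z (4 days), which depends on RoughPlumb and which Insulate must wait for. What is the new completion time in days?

31

Originally the project takes 27 days.
With Z inserted, Insulate now waits for max(RoughPlumb, Z).
New critical path: RoughPlumb→Z→Insulate→Drywall = 5+4+10+12 = 31 ⇒ 31 days.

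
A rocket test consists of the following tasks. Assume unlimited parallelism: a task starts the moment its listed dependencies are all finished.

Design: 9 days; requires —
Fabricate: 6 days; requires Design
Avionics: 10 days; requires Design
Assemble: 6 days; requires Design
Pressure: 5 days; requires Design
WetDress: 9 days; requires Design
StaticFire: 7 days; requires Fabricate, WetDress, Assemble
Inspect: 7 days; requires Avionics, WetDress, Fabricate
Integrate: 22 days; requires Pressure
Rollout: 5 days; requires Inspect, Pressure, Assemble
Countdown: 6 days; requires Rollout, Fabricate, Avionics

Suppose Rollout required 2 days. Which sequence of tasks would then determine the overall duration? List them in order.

Design, Pressure, Integrate

Actual critical path: Design→Avionics→Inspect→Rollout→Countdown = 9+10+7+5+6 = 37 ⇒ 37 days.
Since Rollout is critical, the -3 change carries straight to that chain (now 34 days).
Now Design→Pressure→Integrate = 9+5+22 = 36 is longest, so the finish becomes 36 days.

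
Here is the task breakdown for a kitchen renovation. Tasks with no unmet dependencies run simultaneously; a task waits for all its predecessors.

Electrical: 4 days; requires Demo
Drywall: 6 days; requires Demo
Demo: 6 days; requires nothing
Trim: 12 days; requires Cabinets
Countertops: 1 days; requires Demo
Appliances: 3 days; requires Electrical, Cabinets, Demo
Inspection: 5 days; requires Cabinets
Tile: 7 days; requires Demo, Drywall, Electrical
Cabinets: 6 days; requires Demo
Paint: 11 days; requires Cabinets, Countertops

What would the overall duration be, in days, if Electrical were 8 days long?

24

Baseline: Demo→Cabinets→Trim = 6+6+12 = 24 → 24 days.
The longest path through Electrical is only 17 days, so Electrical has float 7.
That remains the longest chain; total 24 days.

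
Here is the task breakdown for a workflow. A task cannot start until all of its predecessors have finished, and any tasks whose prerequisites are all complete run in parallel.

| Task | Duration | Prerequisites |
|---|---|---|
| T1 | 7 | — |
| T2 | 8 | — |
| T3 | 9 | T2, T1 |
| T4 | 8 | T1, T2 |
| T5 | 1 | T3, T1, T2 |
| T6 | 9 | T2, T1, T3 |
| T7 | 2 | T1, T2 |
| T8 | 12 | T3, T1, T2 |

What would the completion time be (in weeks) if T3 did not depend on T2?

28

Original critical path: T2→T3→T8 = 8+9+12 = 29 ⇒ 29 weeks.
Without T2→T3, T3's earliest start moves from 8 to 7.
The longest chain is now T1→T3→T8 = 7+9+12 = 28, so the workflow takes 28 weeks.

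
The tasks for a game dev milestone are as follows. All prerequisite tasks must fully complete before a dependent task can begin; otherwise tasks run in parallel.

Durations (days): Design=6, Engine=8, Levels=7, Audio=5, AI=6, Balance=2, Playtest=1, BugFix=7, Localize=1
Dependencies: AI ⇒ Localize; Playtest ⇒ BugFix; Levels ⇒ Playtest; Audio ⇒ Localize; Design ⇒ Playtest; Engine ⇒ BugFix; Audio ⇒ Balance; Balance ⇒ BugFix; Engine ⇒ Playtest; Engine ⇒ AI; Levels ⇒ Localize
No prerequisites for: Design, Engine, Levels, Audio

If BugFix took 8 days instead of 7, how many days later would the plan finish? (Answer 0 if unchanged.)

The binding path is Engine→Playtest→BugFix = 8+1+7 = 16; finish at 16 days.
BugFix is on the critical path; changing it to 8 makes that path 17 days.
That remains the longest chain; total 17 days.
Change in finish: 17 − 16 = +1 days.

1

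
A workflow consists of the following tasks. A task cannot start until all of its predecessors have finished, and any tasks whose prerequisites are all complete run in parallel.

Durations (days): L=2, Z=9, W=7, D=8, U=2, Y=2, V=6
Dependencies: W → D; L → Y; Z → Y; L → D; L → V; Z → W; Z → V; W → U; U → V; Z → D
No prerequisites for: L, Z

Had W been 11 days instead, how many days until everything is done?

28

The binding path is Z→W→D = 9+7+8 = 24; finish at 24 days.
W lies on that path, so at 11 days the path becomes 28 days.
No other chain overtakes it, so the finish is 28 days.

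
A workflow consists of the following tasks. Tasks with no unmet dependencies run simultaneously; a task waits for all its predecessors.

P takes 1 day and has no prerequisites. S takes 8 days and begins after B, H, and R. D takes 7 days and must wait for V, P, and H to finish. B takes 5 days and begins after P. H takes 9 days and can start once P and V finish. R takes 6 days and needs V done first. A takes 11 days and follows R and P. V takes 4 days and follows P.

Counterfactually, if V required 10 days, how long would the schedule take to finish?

28

The binding path is P→V→H→S = 1+4+9+8 = 22; finish at 22 days.
V lies on that path, so at 10 days the path becomes 28 days.
That remains the longest chain; total 28 days.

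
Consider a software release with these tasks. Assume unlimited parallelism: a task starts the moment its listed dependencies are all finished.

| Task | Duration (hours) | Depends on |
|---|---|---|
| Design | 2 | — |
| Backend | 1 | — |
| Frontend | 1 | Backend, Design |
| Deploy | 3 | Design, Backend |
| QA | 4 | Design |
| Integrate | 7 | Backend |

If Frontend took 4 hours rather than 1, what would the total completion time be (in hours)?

8

The binding path is Backend→Integrate = 1+7 = 8; finish at 8 hours.
Frontend is off the critical path — its longest chain is 3 hours, giving 5 of slack.
No other chain overtakes it, so the finish is 8 hours.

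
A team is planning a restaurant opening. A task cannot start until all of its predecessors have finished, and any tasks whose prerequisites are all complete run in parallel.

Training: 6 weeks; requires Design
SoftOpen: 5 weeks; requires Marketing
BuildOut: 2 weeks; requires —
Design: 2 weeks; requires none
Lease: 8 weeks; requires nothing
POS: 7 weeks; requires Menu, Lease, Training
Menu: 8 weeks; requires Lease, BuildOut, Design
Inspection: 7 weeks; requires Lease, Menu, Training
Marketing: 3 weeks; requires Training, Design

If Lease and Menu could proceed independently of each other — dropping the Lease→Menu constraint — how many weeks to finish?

17

With the dependency in place, Lease→Menu→POS = 8+8+7 = 23 sets the finish at 23 weeks.
Without Lease→Menu, Menu's earliest start moves from 8 to 2.
After: Design→Menu→POS = 2+8+7 = 17 → 17 weeks.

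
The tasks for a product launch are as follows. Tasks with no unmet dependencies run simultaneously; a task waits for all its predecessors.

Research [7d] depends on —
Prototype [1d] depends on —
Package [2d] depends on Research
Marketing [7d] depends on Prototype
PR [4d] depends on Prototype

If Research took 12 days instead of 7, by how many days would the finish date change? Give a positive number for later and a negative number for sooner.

The binding path is Research→Package = 7+2 = 9; finish at 9 days.
Since Research is critical, the +5 change carries straight to that chain (now 14 days).
The critical path is still Research→Package; finish is now 14 days.
Change in finish: 14 − 9 = +5 days.

5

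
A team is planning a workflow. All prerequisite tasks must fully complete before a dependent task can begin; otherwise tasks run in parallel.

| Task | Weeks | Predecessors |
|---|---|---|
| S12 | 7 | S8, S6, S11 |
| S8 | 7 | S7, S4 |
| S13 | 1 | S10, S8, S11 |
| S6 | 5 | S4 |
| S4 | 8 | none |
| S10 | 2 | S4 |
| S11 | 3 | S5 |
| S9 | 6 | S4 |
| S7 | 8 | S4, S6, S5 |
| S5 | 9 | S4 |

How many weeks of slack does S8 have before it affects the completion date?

0

S4→S5→S7→S8→S12 = 8+9+8+7+7 = 39 sets the makespan at 39 weeks.
Longest path through S8: 39 weeks (earliest finish 32, latest finish 32).
Float = 39 − 39 = 0.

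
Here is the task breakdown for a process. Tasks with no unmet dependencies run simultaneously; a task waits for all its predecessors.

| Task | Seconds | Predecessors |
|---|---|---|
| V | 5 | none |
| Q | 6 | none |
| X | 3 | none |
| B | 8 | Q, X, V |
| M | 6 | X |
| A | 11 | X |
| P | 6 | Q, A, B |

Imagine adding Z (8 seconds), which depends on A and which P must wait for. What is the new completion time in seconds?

28

Originally the process takes 20 seconds.
With Z inserted, P now waits for max(Q, A, B, Z).
New critical path: X→A→Z→P = 3+11+8+6 = 28 ⇒ 28 seconds.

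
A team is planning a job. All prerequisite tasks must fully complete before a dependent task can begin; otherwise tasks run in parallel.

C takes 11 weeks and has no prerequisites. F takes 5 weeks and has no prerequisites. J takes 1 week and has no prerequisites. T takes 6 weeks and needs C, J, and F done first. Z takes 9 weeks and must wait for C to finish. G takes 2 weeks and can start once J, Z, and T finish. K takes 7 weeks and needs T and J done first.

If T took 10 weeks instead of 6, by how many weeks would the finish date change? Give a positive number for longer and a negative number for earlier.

Baseline: C→T→K = 11+6+7 = 24 → 24 weeks.
T is on the critical path; changing it to 10 makes that path 28 weeks.
No other chain overtakes it, so the finish is 28 weeks.
Change in finish: 28 − 24 = +4 weeks.

4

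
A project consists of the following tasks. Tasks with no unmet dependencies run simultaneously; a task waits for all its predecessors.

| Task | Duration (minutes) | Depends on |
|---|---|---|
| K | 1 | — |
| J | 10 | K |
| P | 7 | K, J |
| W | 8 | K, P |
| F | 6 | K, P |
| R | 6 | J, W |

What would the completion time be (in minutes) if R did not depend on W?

Before: longest chain K→J→P→W→R = 1+10+7+8+6 = 32, finish 32.
Without W→R, R's earliest start moves from 26 to 11.
After: K→J→P→W = 1+10+7+8 = 26 → 26 minutes.

26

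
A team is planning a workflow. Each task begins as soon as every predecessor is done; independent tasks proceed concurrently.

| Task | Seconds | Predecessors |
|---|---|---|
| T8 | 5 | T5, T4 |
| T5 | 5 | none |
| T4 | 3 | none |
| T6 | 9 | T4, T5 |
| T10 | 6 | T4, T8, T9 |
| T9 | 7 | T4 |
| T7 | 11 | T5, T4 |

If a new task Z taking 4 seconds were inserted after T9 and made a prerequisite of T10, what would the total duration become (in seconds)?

Originally the plan takes 16 seconds.
With Z inserted, T10 now waits for max(T4, T8, T9, Z).
New critical path: T4→T9→Z→T10 = 3+7+4+6 = 20 ⇒ 20 seconds.

20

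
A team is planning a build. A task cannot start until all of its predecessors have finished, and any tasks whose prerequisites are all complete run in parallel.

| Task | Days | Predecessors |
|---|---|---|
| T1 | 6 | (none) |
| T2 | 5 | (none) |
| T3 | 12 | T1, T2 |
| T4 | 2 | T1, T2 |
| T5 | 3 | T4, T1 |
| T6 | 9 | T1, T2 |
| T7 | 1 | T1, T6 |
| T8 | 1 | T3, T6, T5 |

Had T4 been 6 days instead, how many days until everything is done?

19

Baseline: T1→T3→T8 = 6+12+1 = 19 → 19 days.
T4 has 7 days of float (longest path through it is 12).
No other chain overtakes it, so the finish is 19 days.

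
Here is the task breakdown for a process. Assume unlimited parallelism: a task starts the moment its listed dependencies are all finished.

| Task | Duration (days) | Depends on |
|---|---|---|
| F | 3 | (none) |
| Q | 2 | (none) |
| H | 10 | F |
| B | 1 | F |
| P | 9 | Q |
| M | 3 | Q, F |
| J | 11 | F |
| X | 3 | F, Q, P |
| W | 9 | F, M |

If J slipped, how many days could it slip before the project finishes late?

Critical path: F→M→W = 3+3+9 = 15, so the finish is 15 days.
The longest chain containing J totals 14 days.
So J can slip 15 − 14 = 1 day.

1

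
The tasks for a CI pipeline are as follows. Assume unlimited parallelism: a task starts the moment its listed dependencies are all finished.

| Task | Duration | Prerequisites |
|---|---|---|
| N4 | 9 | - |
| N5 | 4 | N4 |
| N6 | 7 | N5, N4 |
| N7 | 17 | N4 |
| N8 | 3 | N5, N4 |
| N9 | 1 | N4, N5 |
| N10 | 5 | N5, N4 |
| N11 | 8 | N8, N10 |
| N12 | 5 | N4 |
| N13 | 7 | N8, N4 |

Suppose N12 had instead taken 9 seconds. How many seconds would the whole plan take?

26

As given, the longest chain is N4→N5→N10→N11 = 9+4+5+8 = 26, so the finish is 26 seconds.
N12 is off the critical path — its longest chain is 14 seconds, giving 12 of slack.
No other chain overtakes it, so the finish is 26 seconds.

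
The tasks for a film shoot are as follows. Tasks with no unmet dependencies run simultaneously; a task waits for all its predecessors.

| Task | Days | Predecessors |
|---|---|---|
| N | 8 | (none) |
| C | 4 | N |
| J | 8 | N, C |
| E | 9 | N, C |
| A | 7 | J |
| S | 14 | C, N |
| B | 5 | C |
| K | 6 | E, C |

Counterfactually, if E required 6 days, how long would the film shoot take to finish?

Critical path before the change: N→C→E→K = 8+4+9+6 = 27 giving 27 days.
Since E is critical, the -3 change carries straight to that chain (now 24 days).
The binding chain switches to N→C→J→A = 8+4+8+7 = 27; finish 27 days.

27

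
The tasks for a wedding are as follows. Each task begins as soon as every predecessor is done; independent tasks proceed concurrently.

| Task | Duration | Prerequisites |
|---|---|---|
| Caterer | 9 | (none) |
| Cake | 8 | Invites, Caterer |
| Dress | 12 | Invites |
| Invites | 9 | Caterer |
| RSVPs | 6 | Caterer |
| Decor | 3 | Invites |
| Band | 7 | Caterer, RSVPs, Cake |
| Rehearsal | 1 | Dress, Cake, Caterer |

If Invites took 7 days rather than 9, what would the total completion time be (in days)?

31

Critical path before the change: Caterer→Invites→Cake→Band = 9+9+8+7 = 33 giving 33 days.
Since Invites is critical, the -2 change carries straight to that chain (now 31 days).
No other chain overtakes it, so the finish is 31 days.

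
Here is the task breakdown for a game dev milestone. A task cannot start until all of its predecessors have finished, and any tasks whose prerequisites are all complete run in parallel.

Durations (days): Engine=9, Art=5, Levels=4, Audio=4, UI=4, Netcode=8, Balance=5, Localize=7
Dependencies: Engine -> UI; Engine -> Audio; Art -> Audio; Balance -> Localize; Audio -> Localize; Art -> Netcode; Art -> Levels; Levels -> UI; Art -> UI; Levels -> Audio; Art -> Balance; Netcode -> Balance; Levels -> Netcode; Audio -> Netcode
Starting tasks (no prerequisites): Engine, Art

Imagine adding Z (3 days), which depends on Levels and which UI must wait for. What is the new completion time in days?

Originally the job takes 33 days.
With Z inserted, UI now waits for max(Levels, Art, Engine, Z).
New critical path: Engine→Audio→Netcode→Balance→Localize = 9+4+8+5+7 = 33 ⇒ 33 days.

33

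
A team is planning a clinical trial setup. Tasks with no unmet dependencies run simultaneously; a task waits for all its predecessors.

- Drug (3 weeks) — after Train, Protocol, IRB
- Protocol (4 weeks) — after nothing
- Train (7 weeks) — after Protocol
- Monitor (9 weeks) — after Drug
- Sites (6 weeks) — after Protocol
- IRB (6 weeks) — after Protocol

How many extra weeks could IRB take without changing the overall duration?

1

Protocol→Train→Drug→Monitor = 4+7+3+9 = 23 sets the makespan at 23 weeks.
IRB finishes as early as 10 and must finish by 11.
So IRB can slip 11 − 10 = 1 week.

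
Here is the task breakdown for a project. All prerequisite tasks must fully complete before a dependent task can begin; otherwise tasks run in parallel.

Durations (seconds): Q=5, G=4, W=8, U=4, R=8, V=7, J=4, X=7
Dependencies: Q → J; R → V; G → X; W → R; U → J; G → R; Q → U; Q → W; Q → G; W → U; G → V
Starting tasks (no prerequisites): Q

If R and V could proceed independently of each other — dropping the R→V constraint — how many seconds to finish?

Before: longest chain Q→W→R→V = 5+8+8+7 = 28, finish 28.
Without R→V, V's earliest start moves from 21 to 9.
After: Q→W→U→J = 5+8+4+4 = 21 → 21 seconds.

21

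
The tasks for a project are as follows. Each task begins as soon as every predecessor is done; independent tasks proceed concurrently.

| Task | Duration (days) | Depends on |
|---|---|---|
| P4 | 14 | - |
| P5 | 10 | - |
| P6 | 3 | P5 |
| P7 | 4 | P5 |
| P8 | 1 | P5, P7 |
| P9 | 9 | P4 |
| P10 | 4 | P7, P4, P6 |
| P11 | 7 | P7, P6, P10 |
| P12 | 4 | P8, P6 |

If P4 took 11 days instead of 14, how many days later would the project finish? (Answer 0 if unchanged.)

Baseline: P4→P10→P11 = 14+4+7 = 25 → 25 days.
P4 is on the critical path; changing it to 11 makes that path 22 days.
Now P5→P7→P10→P11 = 10+4+4+7 = 25 is longest, so the finish becomes 25 days.
Change in finish: 25 − 25 = +0 days.

0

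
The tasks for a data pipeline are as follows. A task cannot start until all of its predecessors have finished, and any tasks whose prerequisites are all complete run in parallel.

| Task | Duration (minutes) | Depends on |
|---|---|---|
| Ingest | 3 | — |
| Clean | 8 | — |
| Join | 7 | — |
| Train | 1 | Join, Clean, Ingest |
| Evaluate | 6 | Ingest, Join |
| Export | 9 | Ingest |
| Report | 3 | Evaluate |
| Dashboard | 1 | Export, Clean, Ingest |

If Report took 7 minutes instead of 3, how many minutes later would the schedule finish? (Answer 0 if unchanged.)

The binding path is Join→Evaluate→Report = 7+6+3 = 16; finish at 16 minutes.
Report lies on that path, so at 7 minutes the path becomes 20 minutes.
That remains the longest chain; total 20 minutes.
Change in finish: 20 − 16 = +4 minutes.

4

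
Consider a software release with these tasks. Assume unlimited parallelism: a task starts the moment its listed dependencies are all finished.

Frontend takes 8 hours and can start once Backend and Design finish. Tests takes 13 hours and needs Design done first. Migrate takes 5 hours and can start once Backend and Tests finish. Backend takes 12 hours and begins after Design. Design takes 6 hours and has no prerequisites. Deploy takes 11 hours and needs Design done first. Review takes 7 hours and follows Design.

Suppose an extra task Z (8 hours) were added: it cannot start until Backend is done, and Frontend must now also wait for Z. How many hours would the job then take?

34

Originally the job takes 26 hours.
With Z inserted, Frontend now waits for max(Backend, Design, Z).
New critical path: Design→Backend→Z→Frontend = 6+12+8+8 = 34 ⇒ 34 hours.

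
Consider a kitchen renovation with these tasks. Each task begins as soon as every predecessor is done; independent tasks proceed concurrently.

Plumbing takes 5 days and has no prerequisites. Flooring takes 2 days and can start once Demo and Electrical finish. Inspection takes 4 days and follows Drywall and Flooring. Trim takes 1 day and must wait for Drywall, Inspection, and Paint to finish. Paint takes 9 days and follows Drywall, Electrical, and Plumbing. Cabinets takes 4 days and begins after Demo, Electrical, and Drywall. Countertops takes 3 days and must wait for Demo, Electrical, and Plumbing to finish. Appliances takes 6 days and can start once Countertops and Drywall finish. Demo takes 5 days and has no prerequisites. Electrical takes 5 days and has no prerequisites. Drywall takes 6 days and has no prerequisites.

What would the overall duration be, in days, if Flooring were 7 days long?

17

The binding path is Drywall→Paint→Trim = 6+9+1 = 16; finish at 16 days.
Flooring is off the critical path — its longest chain is 12 days, giving 4 of slack.
The binding chain switches to Demo→Flooring→Inspection→Trim = 5+7+4+1 = 17; finish 17 days.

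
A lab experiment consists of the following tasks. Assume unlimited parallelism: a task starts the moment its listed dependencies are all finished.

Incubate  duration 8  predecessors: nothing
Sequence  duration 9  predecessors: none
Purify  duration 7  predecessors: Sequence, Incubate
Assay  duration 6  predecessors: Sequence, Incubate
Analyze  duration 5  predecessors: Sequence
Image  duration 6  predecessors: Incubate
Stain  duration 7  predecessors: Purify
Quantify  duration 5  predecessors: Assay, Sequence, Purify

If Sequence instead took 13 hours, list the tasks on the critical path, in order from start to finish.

Sequence, Purify, Stain

Baseline: Sequence→Purify→Stain = 9+7+7 = 23 → 23 hours.
Sequence lies on that path, so at 13 hours the path becomes 27 hours.
That remains the longest chain; total 27 hours.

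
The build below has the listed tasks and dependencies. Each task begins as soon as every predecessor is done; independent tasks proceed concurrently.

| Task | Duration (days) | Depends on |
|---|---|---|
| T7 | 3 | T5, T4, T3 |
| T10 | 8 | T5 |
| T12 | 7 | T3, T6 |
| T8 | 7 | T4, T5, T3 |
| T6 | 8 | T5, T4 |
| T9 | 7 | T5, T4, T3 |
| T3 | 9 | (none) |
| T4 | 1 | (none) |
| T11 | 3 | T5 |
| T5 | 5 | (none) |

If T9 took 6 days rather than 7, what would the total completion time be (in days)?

20

Critical path before the change: T5→T6→T12 = 5+8+7 = 20 giving 20 days.
The longest path through T9 is only 16 days, so T9 has float 4.
No other chain overtakes it, so the finish is 20 days.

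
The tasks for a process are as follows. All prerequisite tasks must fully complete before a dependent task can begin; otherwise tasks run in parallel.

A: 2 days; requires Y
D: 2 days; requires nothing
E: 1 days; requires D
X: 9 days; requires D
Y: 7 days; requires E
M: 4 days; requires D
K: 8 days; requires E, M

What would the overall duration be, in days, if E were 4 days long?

Critical path before the change: D→M→K = 2+4+8 = 14 giving 14 days.
The longest path through E is only 12 days, so E has float 2.
Now D→E→Y→A = 2+4+7+2 = 15 is longest, so the finish becomes 15 days.

15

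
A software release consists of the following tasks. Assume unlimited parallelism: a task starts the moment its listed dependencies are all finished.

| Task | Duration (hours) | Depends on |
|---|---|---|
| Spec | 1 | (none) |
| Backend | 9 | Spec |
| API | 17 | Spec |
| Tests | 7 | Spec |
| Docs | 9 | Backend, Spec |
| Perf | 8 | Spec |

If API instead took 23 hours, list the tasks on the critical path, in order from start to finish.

Spec, API

Baseline: Spec→Backend→Docs = 1+9+9 = 19 → 19 hours.
The longest path through API is only 18 hours, so API has float 1.
New critical path: Spec→API = 1+23 = 24 ⇒ 24 hours.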